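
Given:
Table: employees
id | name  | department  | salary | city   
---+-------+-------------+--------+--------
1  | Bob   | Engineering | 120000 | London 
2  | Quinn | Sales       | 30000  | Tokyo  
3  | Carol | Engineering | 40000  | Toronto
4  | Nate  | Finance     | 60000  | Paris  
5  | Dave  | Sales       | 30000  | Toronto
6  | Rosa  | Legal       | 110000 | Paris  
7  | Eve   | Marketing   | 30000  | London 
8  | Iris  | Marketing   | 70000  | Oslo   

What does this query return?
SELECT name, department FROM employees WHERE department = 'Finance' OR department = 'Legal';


Filtering: department = 'Finance' OR 'Legal'
Matching: 2 rows

2 rows:
Nate, Finance
Rosa, Legal


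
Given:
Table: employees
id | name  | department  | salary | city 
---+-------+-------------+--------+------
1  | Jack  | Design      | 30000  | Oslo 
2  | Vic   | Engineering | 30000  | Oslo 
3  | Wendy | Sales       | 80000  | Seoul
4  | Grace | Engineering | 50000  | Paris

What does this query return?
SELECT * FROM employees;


SELECT * returns all 4 rows with all columns

4 rows:
1, Jack, Design, 30000, Oslo
2, Vic, Engineering, 30000, Oslo
3, Wendy, Sales, 80000, Seoul
4, Grace, Engineering, 50000, Paris


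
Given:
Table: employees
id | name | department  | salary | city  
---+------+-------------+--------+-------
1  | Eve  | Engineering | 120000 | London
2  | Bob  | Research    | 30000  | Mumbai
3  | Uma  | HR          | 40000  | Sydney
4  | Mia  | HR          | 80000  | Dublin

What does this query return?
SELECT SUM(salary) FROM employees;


SUM(salary) = 120000 + 30000 + 40000 + 80000 = 270000

270000


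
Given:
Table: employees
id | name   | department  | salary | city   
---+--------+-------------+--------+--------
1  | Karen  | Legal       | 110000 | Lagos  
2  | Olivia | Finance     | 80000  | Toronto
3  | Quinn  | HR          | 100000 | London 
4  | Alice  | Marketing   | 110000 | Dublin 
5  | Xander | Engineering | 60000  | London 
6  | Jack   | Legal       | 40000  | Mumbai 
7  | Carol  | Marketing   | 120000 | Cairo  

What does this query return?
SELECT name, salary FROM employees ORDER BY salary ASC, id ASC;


Sorting by salary ASC, then id ASC for ties

7 rows:
Jack, 40000
Xander, 60000
Olivia, 80000
Quinn, 100000
Karen, 110000
Alice, 110000
Carol, 120000


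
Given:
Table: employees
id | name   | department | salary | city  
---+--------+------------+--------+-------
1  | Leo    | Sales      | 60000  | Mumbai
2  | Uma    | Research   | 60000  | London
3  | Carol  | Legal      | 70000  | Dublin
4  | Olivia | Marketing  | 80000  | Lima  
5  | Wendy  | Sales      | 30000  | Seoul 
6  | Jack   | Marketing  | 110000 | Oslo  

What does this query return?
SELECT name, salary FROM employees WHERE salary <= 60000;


Filtering: salary <= 60000
Matching: 3 rows

3 rows:
Leo, 60000
Uma, 60000
Wendy, 30000


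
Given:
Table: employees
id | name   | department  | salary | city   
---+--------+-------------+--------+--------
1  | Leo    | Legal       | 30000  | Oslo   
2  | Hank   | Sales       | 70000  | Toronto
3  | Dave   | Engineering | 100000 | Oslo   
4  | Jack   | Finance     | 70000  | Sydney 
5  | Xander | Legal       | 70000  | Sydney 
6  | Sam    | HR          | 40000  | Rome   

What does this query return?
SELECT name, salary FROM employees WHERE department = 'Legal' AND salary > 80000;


Filtering: department = 'Legal' AND salary > 80000
Matching: 0 rows

Empty result set (0 rows)


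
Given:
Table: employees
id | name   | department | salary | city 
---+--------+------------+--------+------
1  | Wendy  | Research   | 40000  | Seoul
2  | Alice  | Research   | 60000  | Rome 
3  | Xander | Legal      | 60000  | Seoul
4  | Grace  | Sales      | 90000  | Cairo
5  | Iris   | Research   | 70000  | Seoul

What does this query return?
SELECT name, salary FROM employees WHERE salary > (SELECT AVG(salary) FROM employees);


Subquery: AVG(salary) = 64000.0
Filtering: salary > 64000.0
  Grace (90000) -> MATCH
  Iris (70000) -> MATCH


2 rows:
Grace, 90000
Iris, 70000


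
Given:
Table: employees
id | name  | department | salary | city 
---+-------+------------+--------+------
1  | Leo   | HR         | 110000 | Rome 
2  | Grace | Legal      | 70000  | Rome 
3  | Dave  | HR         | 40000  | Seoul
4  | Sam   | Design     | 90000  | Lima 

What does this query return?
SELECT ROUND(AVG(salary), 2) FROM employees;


SUM(salary) = 310000
COUNT = 4
ROUND(AVG, 2) = ROUND(310000 / 4, 2) = 77500.0

77500.0


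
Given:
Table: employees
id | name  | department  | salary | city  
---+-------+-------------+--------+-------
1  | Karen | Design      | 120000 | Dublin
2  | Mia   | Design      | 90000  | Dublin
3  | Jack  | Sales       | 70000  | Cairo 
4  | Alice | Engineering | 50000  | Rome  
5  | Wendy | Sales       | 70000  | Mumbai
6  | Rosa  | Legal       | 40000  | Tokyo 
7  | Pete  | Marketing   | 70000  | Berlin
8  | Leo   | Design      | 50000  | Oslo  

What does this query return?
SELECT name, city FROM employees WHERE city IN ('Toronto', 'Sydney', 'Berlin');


Filtering: city IN ('Toronto', 'Sydney', 'Berlin')
Matching: 1 rows

1 rows:
Pete, Berlin


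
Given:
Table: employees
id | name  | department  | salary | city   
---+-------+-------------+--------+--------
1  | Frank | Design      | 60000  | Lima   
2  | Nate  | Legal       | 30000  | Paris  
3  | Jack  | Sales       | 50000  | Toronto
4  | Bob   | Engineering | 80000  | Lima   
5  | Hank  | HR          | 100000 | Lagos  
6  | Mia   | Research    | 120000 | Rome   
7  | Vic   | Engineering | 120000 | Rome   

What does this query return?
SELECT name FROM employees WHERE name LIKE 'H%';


LIKE 'H%' matches names starting with 'H'
Matching: 1

1 rows:
Hank


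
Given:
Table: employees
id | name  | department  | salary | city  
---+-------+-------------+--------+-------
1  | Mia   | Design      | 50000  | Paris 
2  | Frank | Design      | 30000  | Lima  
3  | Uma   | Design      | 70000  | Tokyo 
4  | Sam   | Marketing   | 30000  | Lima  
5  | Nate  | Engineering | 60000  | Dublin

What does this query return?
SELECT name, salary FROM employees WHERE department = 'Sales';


Filtering: department = 'Sales'
Matching rows: 0

Empty result set (0 rows)


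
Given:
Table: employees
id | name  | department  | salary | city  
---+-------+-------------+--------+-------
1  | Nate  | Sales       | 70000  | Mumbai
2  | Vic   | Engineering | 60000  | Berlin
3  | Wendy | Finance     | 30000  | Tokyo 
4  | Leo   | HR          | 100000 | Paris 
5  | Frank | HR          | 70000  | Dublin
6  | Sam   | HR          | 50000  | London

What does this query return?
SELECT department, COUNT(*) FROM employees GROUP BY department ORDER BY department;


Assigning each row to its department group:
  Nate -> Sales
  Vic -> Engineering
  Wendy -> Finance
  Leo -> HR
  Frank -> HR
  Sam -> HR


4 groups:
Engineering, 1
Finance, 1
HR, 3
Sales, 1


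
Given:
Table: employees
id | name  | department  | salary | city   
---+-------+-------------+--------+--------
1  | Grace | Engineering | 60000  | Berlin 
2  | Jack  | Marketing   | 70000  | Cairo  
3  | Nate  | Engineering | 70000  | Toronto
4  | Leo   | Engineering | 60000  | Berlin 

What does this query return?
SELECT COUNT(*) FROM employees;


COUNT(*) counts all rows

4


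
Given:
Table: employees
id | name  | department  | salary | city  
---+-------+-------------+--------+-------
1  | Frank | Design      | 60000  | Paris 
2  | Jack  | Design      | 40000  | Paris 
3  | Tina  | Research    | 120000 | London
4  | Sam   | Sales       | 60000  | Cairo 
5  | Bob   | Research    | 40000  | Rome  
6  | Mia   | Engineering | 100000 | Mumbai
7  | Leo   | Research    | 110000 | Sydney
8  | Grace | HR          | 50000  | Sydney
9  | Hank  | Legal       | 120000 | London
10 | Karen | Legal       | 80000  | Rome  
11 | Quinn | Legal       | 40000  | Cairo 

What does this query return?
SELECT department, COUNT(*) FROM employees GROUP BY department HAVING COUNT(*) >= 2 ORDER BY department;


Groups with count >= 2:
  Design: 2 -> PASS
  Legal: 3 -> PASS
  Research: 3 -> PASS
  Engineering: 1 -> filtered out
  HR: 1 -> filtered out
  Sales: 1 -> filtered out


3 groups:
Design, 2
Legal, 3
Research, 3


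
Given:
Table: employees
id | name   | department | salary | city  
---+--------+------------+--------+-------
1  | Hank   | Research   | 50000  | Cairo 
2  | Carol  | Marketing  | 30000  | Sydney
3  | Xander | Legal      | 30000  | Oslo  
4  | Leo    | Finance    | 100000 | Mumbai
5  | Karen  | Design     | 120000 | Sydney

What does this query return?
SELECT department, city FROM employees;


Projecting columns: department, city

5 rows:
Research, Cairo
Marketing, Sydney
Legal, Oslo
Finance, Mumbai
Design, Sydney


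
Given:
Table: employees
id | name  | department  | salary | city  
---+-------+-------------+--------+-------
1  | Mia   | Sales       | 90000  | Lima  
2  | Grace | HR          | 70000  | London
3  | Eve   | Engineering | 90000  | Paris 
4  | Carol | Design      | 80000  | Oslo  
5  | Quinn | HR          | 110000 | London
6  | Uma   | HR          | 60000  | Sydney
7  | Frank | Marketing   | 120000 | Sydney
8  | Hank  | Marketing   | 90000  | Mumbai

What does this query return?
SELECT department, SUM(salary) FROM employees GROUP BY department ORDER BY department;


Summing salary within each department:
  Design: 80000 = 80000
  Engineering: 90000 = 90000
  HR: 70000 + 110000 + 60000 = 240000
  Marketing: 120000 + 90000 = 210000
  Sales: 90000 = 90000


5 groups:
Design, 80000
Engineering, 90000
HR, 240000
Marketing, 210000
Sales, 90000


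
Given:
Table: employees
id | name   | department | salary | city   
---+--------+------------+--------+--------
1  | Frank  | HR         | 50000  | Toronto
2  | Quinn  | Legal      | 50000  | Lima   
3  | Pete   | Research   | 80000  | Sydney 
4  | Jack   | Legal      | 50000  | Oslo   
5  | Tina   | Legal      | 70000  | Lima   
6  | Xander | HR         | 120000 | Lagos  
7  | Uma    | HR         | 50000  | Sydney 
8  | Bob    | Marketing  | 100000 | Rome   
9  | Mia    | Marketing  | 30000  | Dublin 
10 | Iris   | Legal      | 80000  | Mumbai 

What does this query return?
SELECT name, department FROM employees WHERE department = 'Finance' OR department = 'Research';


Filtering: department = 'Finance' OR 'Research'
Matching: 1 rows

1 rows:
Pete, Research


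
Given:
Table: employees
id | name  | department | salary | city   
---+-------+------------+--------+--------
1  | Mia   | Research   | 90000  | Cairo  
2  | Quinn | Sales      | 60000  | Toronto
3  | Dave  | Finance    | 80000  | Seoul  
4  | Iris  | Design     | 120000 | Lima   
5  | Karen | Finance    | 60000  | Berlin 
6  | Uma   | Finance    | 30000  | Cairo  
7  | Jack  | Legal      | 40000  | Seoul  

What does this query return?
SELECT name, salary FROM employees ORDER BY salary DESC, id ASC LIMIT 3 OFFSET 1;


Sort by salary DESC (id ASC tiebreak), then skip 1 and take 3
Rows 2 through 4

3 rows:
Mia, 90000
Dave, 80000
Quinn, 60000


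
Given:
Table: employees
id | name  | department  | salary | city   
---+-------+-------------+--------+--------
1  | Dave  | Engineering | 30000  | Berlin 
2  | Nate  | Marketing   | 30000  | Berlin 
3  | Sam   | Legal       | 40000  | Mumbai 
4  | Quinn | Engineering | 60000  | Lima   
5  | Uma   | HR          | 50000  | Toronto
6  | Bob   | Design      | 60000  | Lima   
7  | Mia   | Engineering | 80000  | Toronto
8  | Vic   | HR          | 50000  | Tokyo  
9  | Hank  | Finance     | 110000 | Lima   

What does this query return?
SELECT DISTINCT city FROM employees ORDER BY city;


All 'city' values (row order): Berlin, Berlin, Mumbai, Lima, Toronto, Lima, Toronto, Tokyo, Lima
Removing duplicates leaves 5 unique value(s).

5 values:
Berlin
Lima
Mumbai
Tokyo
Toronto


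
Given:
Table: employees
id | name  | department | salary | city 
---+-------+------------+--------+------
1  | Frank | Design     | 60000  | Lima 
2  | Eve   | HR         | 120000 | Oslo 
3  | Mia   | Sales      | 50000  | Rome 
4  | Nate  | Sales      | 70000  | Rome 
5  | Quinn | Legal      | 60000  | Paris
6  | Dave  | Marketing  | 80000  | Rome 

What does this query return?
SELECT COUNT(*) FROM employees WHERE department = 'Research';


Counting rows where department = 'Research'


0


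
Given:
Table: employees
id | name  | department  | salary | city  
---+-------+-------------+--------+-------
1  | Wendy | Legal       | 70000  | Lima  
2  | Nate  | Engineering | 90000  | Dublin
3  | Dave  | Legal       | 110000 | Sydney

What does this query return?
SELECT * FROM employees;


SELECT * returns all 3 rows with all columns

3 rows:
1, Wendy, Legal, 70000, Lima
2, Nate, Engineering, 90000, Dublin
3, Dave, Legal, 110000, Sydney


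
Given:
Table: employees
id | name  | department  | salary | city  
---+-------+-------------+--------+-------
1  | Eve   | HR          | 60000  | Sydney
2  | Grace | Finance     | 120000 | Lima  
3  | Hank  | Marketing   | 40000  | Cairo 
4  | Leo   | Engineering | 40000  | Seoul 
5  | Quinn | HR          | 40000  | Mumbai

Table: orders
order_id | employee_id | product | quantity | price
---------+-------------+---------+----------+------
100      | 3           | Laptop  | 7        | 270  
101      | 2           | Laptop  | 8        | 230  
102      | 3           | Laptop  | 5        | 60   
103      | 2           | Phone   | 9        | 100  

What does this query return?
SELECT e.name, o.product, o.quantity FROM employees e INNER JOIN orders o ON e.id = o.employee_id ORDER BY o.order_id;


Joining employees.id = orders.employee_id:
  employee Hank (id=3) -> order Laptop
  employee Grace (id=2) -> order Laptop
  employee Hank (id=3) -> order Laptop
  employee Grace (id=2) -> order Phone


4 rows:
Hank, Laptop, 7
Grace, Laptop, 8
Hank, Laptop, 5
Grace, Phone, 9


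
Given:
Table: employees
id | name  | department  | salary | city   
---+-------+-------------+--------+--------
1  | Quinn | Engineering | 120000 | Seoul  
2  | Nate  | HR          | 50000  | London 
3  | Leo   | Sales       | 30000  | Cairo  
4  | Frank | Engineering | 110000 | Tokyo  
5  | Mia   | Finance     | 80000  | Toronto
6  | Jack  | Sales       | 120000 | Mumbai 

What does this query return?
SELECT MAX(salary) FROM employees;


Salaries: 120000, 50000, 30000, 110000, 80000, 120000
MAX = 120000

120000


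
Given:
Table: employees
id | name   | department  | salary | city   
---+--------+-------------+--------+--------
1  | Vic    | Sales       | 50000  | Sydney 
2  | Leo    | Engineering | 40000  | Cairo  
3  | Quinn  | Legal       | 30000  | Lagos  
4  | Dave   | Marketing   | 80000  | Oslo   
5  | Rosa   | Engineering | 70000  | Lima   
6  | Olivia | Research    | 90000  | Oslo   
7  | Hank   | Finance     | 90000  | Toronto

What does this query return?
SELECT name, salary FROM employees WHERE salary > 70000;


Filtering: salary > 70000
Matching: 3 rows

3 rows:
Dave, 80000
Olivia, 90000
Hank, 90000


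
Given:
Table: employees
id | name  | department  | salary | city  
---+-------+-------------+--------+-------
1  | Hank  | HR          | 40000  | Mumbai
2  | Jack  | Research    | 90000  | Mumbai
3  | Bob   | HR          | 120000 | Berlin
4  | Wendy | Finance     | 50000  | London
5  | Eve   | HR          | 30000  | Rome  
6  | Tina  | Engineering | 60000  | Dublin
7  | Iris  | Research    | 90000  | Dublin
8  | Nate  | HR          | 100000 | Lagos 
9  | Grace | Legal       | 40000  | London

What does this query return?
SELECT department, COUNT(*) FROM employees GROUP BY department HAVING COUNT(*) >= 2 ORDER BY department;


Groups with count >= 2:
  HR: 4 -> PASS
  Research: 2 -> PASS
  Engineering: 1 -> filtered out
  Finance: 1 -> filtered out
  Legal: 1 -> filtered out


2 groups:
HR, 4
Research, 2


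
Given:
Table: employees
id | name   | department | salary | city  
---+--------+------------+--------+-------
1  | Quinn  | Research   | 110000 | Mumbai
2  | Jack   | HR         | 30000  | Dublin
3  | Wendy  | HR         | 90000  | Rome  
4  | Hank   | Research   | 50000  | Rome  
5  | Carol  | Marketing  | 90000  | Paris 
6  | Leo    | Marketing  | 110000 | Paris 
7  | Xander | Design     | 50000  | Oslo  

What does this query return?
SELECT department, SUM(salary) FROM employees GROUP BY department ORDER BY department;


Summing salary within each department:
  Design: 50000 = 50000
  HR: 30000 + 90000 = 120000
  Marketing: 90000 + 110000 = 200000
  Research: 110000 + 50000 = 160000


4 groups:
Design, 50000
HR, 120000
Marketing, 200000
Research, 160000


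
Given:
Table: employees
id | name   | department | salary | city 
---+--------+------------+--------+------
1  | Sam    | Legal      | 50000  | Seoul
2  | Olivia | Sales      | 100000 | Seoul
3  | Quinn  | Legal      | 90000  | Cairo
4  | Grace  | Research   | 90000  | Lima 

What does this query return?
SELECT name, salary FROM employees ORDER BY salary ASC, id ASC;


Sorting by salary ASC, then id ASC for ties

4 rows:
Sam, 50000
Quinn, 90000
Grace, 90000
Olivia, 100000


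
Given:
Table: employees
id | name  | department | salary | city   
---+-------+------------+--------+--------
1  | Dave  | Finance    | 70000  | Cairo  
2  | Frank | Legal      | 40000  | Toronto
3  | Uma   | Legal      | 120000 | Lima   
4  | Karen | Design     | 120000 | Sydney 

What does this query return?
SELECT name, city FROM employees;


Projecting columns: name, city

4 rows:
Dave, Cairo
Frank, Toronto
Uma, Lima
Karen, Sydney


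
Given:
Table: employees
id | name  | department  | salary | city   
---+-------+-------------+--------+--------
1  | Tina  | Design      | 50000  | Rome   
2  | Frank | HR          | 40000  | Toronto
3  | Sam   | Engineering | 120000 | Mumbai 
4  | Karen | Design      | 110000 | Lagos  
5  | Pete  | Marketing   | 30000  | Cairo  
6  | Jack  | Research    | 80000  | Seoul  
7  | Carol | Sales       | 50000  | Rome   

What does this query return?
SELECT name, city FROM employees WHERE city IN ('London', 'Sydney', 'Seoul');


Filtering: city IN ('London', 'Sydney', 'Seoul')
Matching: 1 rows

1 rows:
Jack, Seoul


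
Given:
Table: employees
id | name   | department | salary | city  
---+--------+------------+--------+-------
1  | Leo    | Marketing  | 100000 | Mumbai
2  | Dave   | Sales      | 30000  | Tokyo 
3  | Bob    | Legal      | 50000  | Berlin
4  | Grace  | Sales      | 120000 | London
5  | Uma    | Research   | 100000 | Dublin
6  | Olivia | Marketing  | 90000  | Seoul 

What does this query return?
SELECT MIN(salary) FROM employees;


Salaries: 100000, 30000, 50000, 120000, 100000, 90000
MIN = 30000

30000


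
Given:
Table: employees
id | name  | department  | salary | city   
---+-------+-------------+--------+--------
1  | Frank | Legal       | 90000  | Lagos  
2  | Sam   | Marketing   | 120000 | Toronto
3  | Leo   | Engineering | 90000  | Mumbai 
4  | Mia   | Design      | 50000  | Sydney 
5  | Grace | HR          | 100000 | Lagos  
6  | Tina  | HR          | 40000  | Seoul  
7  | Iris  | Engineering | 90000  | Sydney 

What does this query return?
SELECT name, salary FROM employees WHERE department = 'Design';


Filtering: department = 'Design'
Matching rows: 1

1 rows:
Mia, 50000


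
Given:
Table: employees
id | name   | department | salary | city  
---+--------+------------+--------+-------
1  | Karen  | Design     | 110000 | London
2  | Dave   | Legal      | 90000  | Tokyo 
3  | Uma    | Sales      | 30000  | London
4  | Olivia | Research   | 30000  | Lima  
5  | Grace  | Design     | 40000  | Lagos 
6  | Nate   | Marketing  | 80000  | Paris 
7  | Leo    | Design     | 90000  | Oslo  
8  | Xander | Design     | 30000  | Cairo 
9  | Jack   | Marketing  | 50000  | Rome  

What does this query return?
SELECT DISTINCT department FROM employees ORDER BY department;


All 'department' values (row order): Design, Legal, Sales, Research, Design, Marketing, Design, Design, Marketing
Removing duplicates leaves 5 unique value(s).

5 values:
Design
Legal
Marketing
Research
Sales


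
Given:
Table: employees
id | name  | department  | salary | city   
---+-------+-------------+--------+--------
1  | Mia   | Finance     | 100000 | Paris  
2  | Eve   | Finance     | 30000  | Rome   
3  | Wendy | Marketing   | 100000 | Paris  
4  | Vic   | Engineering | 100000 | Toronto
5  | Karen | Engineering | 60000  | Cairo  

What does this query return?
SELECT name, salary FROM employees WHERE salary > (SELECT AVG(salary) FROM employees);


Subquery: AVG(salary) = 78000.0
Filtering: salary > 78000.0
  Mia (100000) -> MATCH
  Wendy (100000) -> MATCH
  Vic (100000) -> MATCH


3 rows:
Mia, 100000
Wendy, 100000
Vic, 100000


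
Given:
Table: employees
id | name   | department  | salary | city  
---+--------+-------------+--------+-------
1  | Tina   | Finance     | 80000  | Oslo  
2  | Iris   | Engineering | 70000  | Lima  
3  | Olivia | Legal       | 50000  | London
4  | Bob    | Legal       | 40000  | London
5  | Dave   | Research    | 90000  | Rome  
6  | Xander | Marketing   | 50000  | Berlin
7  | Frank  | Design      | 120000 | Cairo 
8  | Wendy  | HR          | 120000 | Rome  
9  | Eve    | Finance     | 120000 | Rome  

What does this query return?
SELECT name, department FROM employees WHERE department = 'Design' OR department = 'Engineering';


Filtering: department = 'Design' OR 'Engineering'
Matching: 2 rows

2 rows:
Iris, Engineering
Frank, Design


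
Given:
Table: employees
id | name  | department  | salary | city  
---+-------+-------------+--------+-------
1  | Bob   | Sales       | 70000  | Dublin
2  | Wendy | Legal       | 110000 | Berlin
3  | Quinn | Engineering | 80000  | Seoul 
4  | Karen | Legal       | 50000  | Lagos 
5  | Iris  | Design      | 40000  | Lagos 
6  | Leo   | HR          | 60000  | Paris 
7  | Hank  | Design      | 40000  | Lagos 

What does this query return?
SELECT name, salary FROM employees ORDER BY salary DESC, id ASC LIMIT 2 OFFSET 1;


Sort by salary DESC (id ASC tiebreak), then skip 1 and take 2
Rows 2 through 3

2 rows:
Quinn, 80000
Bob, 70000


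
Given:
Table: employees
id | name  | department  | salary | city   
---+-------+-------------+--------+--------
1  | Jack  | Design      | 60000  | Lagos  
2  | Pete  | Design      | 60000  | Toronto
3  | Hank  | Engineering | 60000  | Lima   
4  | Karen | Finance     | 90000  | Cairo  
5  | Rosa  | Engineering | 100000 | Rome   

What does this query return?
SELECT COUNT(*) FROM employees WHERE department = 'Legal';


Counting rows where department = 'Legal'


0


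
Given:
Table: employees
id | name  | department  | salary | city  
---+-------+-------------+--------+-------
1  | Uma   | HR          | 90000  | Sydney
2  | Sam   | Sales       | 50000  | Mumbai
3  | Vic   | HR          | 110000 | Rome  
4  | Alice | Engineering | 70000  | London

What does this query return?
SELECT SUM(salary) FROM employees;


SUM(salary) = 90000 + 50000 + 110000 + 70000 = 320000

320000


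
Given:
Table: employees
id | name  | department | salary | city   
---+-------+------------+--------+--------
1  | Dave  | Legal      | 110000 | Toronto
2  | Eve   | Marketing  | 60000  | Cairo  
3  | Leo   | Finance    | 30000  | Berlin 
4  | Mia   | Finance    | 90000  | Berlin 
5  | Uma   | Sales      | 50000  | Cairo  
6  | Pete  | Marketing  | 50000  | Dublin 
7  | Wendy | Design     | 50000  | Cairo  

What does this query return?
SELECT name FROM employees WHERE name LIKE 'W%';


LIKE 'W%' matches names starting with 'W'
Matching: 1

1 rows:
Wendy


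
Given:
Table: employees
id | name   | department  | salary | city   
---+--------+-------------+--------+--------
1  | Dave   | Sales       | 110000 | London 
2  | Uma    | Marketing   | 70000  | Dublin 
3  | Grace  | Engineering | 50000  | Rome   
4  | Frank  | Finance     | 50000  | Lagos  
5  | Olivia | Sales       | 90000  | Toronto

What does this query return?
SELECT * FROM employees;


SELECT * returns all 5 rows with all columns

5 rows:
1, Dave, Sales, 110000, London
2, Uma, Marketing, 70000, Dublin
3, Grace, Engineering, 50000, Rome
4, Frank, Finance, 50000, Lagos
5, Olivia, Sales, 90000, Toronto


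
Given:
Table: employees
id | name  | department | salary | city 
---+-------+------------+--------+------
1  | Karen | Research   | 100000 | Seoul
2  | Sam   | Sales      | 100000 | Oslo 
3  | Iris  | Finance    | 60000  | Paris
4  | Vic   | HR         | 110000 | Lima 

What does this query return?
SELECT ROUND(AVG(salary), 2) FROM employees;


SUM(salary) = 370000
COUNT = 4
ROUND(AVG, 2) = ROUND(370000 / 4, 2) = 92500.0

92500.0


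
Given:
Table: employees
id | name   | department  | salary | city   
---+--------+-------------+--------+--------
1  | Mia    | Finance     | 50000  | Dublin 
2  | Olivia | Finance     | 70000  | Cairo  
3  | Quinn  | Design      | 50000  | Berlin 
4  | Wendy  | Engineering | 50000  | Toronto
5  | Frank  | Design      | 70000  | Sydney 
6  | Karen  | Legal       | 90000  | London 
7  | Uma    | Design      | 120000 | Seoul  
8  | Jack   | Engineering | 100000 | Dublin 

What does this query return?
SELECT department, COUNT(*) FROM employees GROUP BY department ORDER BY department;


Assigning each row to its department group:
  Mia -> Finance
  Olivia -> Finance
  Quinn -> Design
  Wendy -> Engineering
  Frank -> Design
  Karen -> Legal
  Uma -> Design
  Jack -> Engineering


4 groups:
Design, 3
Engineering, 2
Finance, 2
Legal, 1


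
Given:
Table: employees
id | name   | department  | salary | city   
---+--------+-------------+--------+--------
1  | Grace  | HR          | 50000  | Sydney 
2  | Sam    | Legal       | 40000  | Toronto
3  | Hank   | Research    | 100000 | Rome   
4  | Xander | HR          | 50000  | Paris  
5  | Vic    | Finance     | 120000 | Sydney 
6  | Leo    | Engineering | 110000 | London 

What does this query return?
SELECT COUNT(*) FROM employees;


COUNT(*) counts all rows

6


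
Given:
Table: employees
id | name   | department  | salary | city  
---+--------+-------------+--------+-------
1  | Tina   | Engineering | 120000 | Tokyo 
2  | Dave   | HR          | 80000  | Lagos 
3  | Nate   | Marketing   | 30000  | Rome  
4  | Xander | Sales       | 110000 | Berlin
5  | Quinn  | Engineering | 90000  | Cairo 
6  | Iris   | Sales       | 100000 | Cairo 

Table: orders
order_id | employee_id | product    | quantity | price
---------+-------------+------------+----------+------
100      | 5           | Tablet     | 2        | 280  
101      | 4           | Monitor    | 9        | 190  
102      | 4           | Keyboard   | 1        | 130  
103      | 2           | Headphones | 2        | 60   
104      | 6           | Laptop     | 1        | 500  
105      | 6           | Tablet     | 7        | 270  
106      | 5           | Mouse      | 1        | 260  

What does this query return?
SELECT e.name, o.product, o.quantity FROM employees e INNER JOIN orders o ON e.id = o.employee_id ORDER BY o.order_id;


Joining employees.id = orders.employee_id:
  employee Quinn (id=5) -> order Tablet
  employee Xander (id=4) -> order Monitor
  employee Xander (id=4) -> order Keyboard
  employee Dave (id=2) -> order Headphones
  employee Iris (id=6) -> order Laptop
  employee Iris (id=6) -> order Tablet
  employee Quinn (id=5) -> order Mouse


7 rows:
Quinn, Tablet, 2
Xander, Monitor, 9
Xander, Keyboard, 1
Dave, Headphones, 2
Iris, Laptop, 1
Iris, Tablet, 7
Quinn, Mouse, 1


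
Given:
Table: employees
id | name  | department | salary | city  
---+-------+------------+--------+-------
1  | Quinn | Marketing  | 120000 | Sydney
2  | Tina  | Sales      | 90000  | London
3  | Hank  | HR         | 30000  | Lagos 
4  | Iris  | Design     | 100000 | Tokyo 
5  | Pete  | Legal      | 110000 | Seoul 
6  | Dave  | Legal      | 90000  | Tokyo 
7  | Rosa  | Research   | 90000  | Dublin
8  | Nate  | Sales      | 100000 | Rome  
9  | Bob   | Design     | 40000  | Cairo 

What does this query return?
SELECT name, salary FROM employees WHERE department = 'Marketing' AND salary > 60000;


Filtering: department = 'Marketing' AND salary > 60000
Matching: 1 rows

1 rows:
Quinn, 120000


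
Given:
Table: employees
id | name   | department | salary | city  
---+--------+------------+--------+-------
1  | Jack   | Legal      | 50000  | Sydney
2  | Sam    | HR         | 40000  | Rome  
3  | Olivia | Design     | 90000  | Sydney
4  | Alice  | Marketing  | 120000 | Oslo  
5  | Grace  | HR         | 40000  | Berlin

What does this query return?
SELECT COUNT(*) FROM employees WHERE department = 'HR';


Counting rows where department = 'HR'
  Sam -> MATCH
  Grace -> MATCH


2


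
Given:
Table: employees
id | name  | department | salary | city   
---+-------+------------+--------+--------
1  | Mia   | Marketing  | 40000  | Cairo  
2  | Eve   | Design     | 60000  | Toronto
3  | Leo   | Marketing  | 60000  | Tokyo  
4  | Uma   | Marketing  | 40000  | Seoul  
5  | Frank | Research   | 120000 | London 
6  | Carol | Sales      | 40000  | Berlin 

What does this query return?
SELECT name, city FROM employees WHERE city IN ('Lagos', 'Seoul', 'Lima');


Filtering: city IN ('Lagos', 'Seoul', 'Lima')
Matching: 1 rows

1 rows:
Uma, Seoul


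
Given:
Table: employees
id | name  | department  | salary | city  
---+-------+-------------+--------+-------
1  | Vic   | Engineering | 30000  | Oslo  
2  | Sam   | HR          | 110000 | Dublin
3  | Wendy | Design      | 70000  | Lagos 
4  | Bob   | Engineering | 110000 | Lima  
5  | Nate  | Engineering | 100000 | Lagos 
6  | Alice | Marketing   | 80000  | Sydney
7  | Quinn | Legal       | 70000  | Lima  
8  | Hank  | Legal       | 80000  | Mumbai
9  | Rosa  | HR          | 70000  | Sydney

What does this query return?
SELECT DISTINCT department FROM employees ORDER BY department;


All 'department' values (row order): Engineering, HR, Design, Engineering, Engineering, Marketing, Legal, Legal, HR
Removing duplicates leaves 5 unique value(s).

5 values:
Design
Engineering
HR
Legal
Marketing


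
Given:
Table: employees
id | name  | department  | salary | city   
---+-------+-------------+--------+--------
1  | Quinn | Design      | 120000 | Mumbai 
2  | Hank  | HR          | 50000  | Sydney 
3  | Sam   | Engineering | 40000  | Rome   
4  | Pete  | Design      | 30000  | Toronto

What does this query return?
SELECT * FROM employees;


SELECT * returns all 4 rows with all columns

4 rows:
1, Quinn, Design, 120000, Mumbai
2, Hank, HR, 50000, Sydney
3, Sam, Engineering, 40000, Rome
4, Pete, Design, 30000, Toronto


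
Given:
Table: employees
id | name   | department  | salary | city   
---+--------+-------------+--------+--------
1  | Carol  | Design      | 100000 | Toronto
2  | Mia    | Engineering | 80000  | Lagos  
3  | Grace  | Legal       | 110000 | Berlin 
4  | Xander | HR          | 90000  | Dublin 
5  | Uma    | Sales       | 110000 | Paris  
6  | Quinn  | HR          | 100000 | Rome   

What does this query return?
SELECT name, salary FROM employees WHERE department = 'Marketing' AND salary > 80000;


Filtering: department = 'Marketing' AND salary > 80000
Matching: 0 rows

Empty result set (0 rows)


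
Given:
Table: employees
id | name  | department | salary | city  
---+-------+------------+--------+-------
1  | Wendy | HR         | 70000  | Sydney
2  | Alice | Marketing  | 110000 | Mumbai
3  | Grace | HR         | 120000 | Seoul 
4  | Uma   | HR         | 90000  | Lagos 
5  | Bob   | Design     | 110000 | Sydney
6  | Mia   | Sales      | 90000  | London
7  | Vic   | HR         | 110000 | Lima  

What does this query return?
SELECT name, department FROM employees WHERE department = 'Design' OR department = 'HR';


Filtering: department = 'Design' OR 'HR'
Matching: 5 rows

5 rows:
Wendy, HR
Grace, HR
Uma, HR
Bob, Design
Vic, HR


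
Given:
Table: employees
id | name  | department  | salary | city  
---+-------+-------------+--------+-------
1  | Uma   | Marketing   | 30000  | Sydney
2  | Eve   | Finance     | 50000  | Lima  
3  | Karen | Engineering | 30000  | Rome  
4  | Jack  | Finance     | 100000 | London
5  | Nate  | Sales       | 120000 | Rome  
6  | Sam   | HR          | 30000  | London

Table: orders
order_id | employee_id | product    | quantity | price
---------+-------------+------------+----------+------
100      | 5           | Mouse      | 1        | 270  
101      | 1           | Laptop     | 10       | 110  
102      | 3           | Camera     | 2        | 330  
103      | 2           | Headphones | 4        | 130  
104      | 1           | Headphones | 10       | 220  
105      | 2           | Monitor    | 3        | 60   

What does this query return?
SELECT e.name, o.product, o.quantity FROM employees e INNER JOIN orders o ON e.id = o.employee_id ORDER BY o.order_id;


Joining employees.id = orders.employee_id:
  employee Nate (id=5) -> order Mouse
  employee Uma (id=1) -> order Laptop
  employee Karen (id=3) -> order Camera
  employee Eve (id=2) -> order Headphones
  employee Uma (id=1) -> order Headphones
  employee Eve (id=2) -> order Monitor


6 rows:
Nate, Mouse, 1
Uma, Laptop, 10
Karen, Camera, 2
Eve, Headphones, 4
Uma, Headphones, 10
Eve, Monitor, 3


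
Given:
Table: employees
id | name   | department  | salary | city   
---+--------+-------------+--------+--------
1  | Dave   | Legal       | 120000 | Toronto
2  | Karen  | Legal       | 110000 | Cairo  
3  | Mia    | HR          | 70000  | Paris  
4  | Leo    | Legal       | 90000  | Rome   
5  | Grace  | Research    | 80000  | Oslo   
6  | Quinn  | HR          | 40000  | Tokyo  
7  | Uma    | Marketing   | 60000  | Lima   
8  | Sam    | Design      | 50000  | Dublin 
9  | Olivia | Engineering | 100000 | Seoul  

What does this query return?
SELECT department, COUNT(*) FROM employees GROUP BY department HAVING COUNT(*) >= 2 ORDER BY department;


Groups with count >= 2:
  HR: 2 -> PASS
  Legal: 3 -> PASS
  Design: 1 -> filtered out
  Engineering: 1 -> filtered out
  Marketing: 1 -> filtered out
  Research: 1 -> filtered out


2 groups:
HR, 2
Legal, 3


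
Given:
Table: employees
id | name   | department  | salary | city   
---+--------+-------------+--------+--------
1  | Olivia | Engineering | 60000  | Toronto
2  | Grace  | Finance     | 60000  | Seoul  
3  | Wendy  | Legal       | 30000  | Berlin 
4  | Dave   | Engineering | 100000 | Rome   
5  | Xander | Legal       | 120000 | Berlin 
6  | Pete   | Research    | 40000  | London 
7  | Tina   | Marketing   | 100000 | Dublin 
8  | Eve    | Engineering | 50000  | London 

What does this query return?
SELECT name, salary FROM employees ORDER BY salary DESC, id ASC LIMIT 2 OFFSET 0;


Sort by salary DESC (id ASC tiebreak), then skip 0 and take 2
Rows 1 through 2

2 rows:
Xander, 120000
Dave, 100000


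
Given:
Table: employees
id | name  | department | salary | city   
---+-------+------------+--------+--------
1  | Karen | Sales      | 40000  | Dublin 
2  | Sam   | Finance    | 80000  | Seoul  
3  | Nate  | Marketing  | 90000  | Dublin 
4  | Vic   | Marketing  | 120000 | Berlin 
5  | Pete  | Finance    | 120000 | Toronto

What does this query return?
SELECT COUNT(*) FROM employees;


COUNT(*) counts all rows

5


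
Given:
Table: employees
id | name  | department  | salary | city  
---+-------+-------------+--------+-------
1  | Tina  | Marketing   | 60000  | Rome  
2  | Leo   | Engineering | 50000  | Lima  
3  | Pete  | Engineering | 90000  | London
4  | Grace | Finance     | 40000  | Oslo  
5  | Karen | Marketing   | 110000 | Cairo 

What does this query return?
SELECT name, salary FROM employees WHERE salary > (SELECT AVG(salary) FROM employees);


Subquery: AVG(salary) = 70000.0
Filtering: salary > 70000.0
  Pete (90000) -> MATCH
  Karen (110000) -> MATCH


2 rows:
Pete, 90000
Karen, 110000


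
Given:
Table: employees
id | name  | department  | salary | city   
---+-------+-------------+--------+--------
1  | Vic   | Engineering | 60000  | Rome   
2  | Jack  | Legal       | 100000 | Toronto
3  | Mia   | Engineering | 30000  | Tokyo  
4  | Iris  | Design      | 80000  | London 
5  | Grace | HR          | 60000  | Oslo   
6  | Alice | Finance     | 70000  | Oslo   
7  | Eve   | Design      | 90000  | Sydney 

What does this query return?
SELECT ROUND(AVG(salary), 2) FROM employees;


SUM(salary) = 490000
COUNT = 7
ROUND(AVG, 2) = ROUND(490000 / 7, 2) = 70000.0

70000.0


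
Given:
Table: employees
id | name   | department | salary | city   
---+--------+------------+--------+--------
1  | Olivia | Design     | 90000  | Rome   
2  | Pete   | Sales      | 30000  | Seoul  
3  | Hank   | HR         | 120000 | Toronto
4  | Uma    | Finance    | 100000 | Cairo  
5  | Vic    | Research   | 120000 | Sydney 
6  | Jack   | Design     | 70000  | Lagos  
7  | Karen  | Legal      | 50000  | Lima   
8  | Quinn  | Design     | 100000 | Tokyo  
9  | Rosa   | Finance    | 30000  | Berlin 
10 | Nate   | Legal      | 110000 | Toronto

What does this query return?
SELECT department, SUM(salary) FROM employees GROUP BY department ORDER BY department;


Summing salary within each department:
  Design: 90000 + 70000 + 100000 = 260000
  Finance: 100000 + 30000 = 130000
  HR: 120000 = 120000
  Legal: 50000 + 110000 = 160000
  Research: 120000 = 120000
  Sales: 30000 = 30000


6 groups:
Design, 260000
Finance, 130000
HR, 120000
Legal, 160000
Research, 120000
Sales, 30000


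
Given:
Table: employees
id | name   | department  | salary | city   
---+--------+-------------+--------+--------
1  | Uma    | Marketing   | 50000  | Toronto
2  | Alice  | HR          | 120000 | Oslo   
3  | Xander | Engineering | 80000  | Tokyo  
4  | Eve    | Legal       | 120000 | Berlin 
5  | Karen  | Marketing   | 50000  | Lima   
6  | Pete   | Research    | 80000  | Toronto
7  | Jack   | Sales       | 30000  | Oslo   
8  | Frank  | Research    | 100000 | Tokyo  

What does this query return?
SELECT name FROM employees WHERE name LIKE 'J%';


LIKE 'J%' matches names starting with 'J'
Matching: 1

1 rows:
Jack


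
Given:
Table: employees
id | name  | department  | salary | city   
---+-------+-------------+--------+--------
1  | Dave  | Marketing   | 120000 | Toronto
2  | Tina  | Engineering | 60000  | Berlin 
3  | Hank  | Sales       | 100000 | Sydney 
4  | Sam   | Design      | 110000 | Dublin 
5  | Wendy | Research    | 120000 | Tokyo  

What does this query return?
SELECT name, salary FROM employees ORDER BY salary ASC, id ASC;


Sorting by salary ASC, then id ASC for ties

5 rows:
Tina, 60000
Hank, 100000
Sam, 110000
Dave, 120000
Wendy, 120000


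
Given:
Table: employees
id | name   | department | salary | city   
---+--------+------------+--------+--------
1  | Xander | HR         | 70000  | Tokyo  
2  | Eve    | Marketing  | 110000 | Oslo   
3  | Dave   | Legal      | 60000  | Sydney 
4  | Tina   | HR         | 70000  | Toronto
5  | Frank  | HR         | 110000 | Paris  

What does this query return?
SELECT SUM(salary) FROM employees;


SUM(salary) = 70000 + 110000 + 60000 + 70000 + 110000 = 420000

420000


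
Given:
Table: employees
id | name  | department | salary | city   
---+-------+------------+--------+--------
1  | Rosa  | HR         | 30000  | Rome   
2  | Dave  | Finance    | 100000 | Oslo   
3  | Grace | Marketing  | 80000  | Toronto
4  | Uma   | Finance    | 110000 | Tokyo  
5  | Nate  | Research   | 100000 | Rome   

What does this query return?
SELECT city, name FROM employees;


Projecting columns: city, name

5 rows:
Rome, Rosa
Oslo, Dave
Toronto, Grace
Tokyo, Uma
Rome, Nate


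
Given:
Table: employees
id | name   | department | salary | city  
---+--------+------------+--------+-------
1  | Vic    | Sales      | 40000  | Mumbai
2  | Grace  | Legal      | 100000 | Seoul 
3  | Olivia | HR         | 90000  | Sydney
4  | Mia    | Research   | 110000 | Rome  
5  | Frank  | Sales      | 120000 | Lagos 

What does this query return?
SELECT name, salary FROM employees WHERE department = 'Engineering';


Filtering: department = 'Engineering'
Matching rows: 0

Empty result set (0 rows)


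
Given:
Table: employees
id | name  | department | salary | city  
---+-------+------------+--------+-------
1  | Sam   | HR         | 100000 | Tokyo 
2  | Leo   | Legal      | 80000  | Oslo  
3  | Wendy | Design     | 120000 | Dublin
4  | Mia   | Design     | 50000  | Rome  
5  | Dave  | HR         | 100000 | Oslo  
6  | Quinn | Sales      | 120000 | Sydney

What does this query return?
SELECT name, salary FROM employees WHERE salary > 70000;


Filtering: salary > 70000
Matching: 5 rows

5 rows:
Sam, 100000
Leo, 80000
Wendy, 120000
Dave, 100000
Quinn, 120000
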